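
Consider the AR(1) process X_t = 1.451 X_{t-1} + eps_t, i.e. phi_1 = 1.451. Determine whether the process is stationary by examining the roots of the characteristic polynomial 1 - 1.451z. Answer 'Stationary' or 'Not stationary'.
\text{Not stationary}

The AR(p) characteristic polynomial is P(z) = 1 - 1.451z.
Stationarity requires all roots to lie outside the unit circle, i.e. |z| > 1 for every root.
This is linear in z: 1 + (-1.451) z = 0  =>  z = -1/(-1.451) = 0.68918,  |z| = 0.68918.
Moduli of all roots: 0.6892.
All moduli strictly greater than 1? No.
Verdict: Not stationary.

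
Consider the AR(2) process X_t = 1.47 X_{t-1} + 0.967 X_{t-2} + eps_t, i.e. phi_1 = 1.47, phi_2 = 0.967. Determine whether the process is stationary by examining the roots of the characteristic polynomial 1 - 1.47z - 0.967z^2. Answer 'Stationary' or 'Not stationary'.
\text{Not stationary}

The AR(p) characteristic polynomial is P(z) = 1 - 1.47z - 0.967z^2.
Stationarity requires all roots to lie outside the unit circle, i.e. |z| > 1 for every root.
Set 1 + (-1.47) z + (-0.967) z^2 = 0, i.e. a z^2 + b z + c = 0 with a = -0.967, b = -1.47, c = 1.
Discriminant D = b^2 - 4ac = (-1.47)^2 - 4*(-0.967)*1 = 2.1609 - (-3.868) = 6.0289.
D >= 0, so the roots are real: z = (-b +/- sqrt(D)) / (2a) = (1.47 +/- 2.455382) / (-1.934).
  z_1 = (1.47 + 2.455382) / (-1.934) = -2.0297,   |z_1| = 2.0297.
  z_2 = (1.47 - 2.455382) / (-1.934) = 0.5095,   |z_2| = 0.5095.
Moduli of all roots: 2.0297, 0.5095.
All moduli strictly greater than 1? No.
Verdict: Not stationary.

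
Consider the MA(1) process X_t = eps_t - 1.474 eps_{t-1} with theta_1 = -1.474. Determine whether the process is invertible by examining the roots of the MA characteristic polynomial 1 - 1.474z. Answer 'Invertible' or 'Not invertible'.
\text{Not invertible}

The MA(q) characteristic polynomial is P(z) = 1 - 1.474z.
Invertibility requires all roots to lie outside the unit circle, i.e. |z| > 1 for every root.
This is linear in z: 1 + (-1.474) z = 0  =>  z = -1/(-1.474) = 0.678426,  |z| = 0.678426.
Moduli of all roots: 0.6784.
All moduli strictly greater than 1? No.
Verdict: Not invertible.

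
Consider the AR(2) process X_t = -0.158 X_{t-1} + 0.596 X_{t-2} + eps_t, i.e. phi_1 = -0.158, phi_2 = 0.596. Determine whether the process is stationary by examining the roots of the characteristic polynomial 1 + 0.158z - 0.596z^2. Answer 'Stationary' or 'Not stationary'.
\text{Stationary}

The AR(p) characteristic polynomial is P(z) = 1 + 0.158z - 0.596z^2.
Stationarity requires all roots to lie outside the unit circle, i.e. |z| > 1 for every root.
Set 1 + (0.158) z + (-0.596) z^2 = 0, i.e. a z^2 + b z + c = 0 with a = -0.596, b = 0.158, c = 1.
Discriminant D = b^2 - 4ac = (0.158)^2 - 4*(-0.596)*1 = 0.024964 - (-2.384) = 2.408964.
D >= 0, so the roots are real: z = (-b +/- sqrt(D)) / (2a) = (-0.158 +/- 1.552084) / (-1.192).
  z_1 = (-0.158 + 1.552084) / (-1.192) = -1.1695,   |z_1| = 1.1695.
  z_2 = (-0.158 - 1.552084) / (-1.192) = 1.4346,   |z_2| = 1.4346.
Moduli of all roots: 1.1695, 1.4346.
All moduli strictly greater than 1? Yes.
Verdict: Stationary.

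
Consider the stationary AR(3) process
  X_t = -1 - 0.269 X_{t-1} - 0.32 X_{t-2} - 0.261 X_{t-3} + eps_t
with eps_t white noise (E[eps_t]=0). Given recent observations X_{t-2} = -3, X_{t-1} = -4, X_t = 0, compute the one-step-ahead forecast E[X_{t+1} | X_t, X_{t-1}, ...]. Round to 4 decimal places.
E[X_{t+1} \mid \mathcal F_t] = 1.0630

For an AR(p) model X_t = c + sum_i phi_i X_{t-i} + eps_t, the
one-step-ahead conditional mean is
  E[X_{t+1} | X_t, ...] = c + sum_i phi_i X_{t+1-i}.
Substitute known values:
  E[X_{t+1} | ...] = -1 + (-0.269) * (0) + (-0.32) * (-4) + (-0.261) * (-3)
                   = 1.0630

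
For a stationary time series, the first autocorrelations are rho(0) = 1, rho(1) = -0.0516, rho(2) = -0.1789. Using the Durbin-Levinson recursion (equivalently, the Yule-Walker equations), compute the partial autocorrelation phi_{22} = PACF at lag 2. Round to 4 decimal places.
\phi_{22} = -0.1820

The PACF at lag k is phi_{kk}, the last component of the solution
to the Yule-Walker system G_k phi = r_k where
  (G_k)_{ij} = rho(|i - j|), (r_k)_i = rho(i), i,j = 1..k.
Equivalently, Durbin-Levinson gives phi_{kk} iteratively:
  phi_{11} = rho(1)
  phi_{kk} = [rho(k) - sum_{j=1..k-1} phi_{k-1,j} rho(k-j)]
            / [1 - sum_{j=1..k-1} phi_{k-1,j} rho(j)],
  phi_{k,j} = phi_{k-1,j} - phi_{kk} phi_{k-1,k-j},  j = 1..k-1.
Step k = 1:
  phi_11 = rho(1) = -0.0516.
Step k = 2:
  phi_22 = [rho(2) - phi_11 rho(1)] / [1 - phi_11 rho(1)] = [-0.1789 - (-0.0516)(-0.0516)] / [1 - (-0.0516)(-0.0516)]
         = -0.18156256 / 0.99733744 = -0.182.
Therefore phi_{22} = -0.1820.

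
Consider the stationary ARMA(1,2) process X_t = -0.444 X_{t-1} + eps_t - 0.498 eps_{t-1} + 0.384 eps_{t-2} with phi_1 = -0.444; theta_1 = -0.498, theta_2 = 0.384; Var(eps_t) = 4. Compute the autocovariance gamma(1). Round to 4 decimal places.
\gamma(1) = -8.2146

Multiply the model equation by X_{t-k} and take expectations. With theta_0 = psi_0 = 1 and psi_j the MA(infinity) weights, this gives
  gamma(k) - sum_i phi_i gamma(k-i) = c_k,
  c_k = sigma^2 * sum_{j=k..q} theta_j psi_{j-k}   (c_k = 0 for k > q),
using gamma(-m) = gamma(m).
psi-weights needed (psi_j = theta_j + sum_i phi_i psi_{j-i}):
  psi_1 = theta_1 + phi_1 = -0.498 + (-0.444) = -0.942
  psi_2 = theta_2 + phi_1 psi_1 = 0.384 + (-0.444)(-0.942) = 0.802248
Right-hand sides:
  c_0 = sigma^2 (1 + theta_1 psi_1 + theta_2 psi_2) = 4 * (1 + (-0.498)(-0.942) + (0.384)(0.802248)) = 4 * 1.777179 = 7.108717
  c_1 = sigma^2 (theta_1 + theta_2 psi_1) = 4 * (-0.498 + (0.384)(-0.942)) = -3.438912
  c_2 = sigma^2 theta_2 = 4 * (0.384) = 1.536
Equations for k = 0 and k = 1 (AR order 1):
  gamma(0) = phi_1 gamma(1) + c_0
  gamma(1) = phi_1 gamma(0) + c_1
Substituting the second into the first: gamma(0) (1 - phi_1^2) = c_0 + phi_1 c_1, so
  gamma(0) = (c_0 + phi_1 c_1) / (1 - phi_1^2) = (7.108717 + (-0.444)(-3.438912)) / (1 - (-0.444)^2) = 8.635594 / 0.802864 = 10.755986.
  gamma(1) = phi_1 gamma(0) + c_1 = (-0.444)(10.755986) + (-3.438912) = -8.21457.
Therefore gamma(1) = -8.2146 (to 4 decimal places).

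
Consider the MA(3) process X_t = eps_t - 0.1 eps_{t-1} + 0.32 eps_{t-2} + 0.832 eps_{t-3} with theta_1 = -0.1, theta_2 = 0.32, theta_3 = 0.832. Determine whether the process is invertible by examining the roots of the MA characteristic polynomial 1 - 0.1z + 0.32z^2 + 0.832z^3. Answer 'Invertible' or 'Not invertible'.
\text{Not invertible}

The MA(q) characteristic polynomial is P(z) = 1 - 0.1z + 0.32z^2 + 0.832z^3.
Invertibility requires all roots to lie outside the unit circle, i.e. |z| > 1 for every root.
Degree 3: look for a simple real root z0 first, then factor out (1 - z/z0) and solve the remaining quadratic.
Testing z0 = -1.25: P(-1.25) = 1 + (-0.1)(-1.25) + (0.32)(-1.25)^2 + (0.832)(-1.25)^3
  = 1 + (0.125) + (0.5) + (-1.625) = 0.  So z_0 = -1.25 is a root, |z_0| = 1.25.
Divide out the factor (1 + 0.8 z) = (1 - z/z0) (since 1/z0 = -0.8):
  P(z) = (1 + 0.8 z)(1 + (-0.9) z + (1.04) z^2)
  [check: z-coef -0.9 - (-0.8) = -0.1; z^2-coef 1.04 - (-0.8)(-0.9) = 0.32; z^3-coef -(-0.8)(1.04) = 0.832.]
Remaining roots from the quadratic factor 1 + (-0.9) z + (1.04) z^2:
  Set 1 + (-0.9) z + (1.04) z^2 = 0, i.e. a z^2 + b z + c = 0 with a = 1.04, b = -0.9, c = 1.
  Discriminant D = b^2 - 4ac = (-0.9)^2 - 4*(1.04)*1 = 0.81 - (4.16) = -3.35.
  D < 0, so the roots are the complex-conjugate pair z = (-b +/- i sqrt(-D)) / (2a) = 0.4327 +/- 0.88i.
  For a conjugate pair |z|^2 = z * conj(z) = (product of roots) = c/a = 1/(1.04) = 0.961538, so |z| = sqrt(0.961538) = 0.9806 for both roots.
Moduli of all roots: 1.2500, 0.9806, 0.9806.
All moduli strictly greater than 1? No.
Verdict: Not invertible.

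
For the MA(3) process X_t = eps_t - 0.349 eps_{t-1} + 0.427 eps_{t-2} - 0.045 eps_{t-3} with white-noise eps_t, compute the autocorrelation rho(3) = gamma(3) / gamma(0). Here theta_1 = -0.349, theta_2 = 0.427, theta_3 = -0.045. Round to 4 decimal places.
\rho(3) = -0.0345

For an MA(q) process with theta_0 = 1, the autocovariance is
  gamma(k) = sigma^2 * sum_{i=0..q-k} theta_i * theta_{i+k},
and rho(k) = gamma(k) / gamma(0). Sigma^2 cancels.
  numerator   = (1)*(-0.045) = -0.045.
  denominator = (1)^2 + (-0.349)^2 + (0.427)^2 + (-0.045)^2 = 1.306155.
  rho(3) = -0.045 / 1.306155 = -0.0345.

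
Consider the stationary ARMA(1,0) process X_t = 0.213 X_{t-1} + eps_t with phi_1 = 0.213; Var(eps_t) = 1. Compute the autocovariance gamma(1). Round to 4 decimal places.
\gamma(1) = 0.2231

Multiply the model equation by X_{t-k} and take expectations. With theta_0 = psi_0 = 1 and psi_j the MA(infinity) weights, this gives
  gamma(k) - sum_i phi_i gamma(k-i) = c_k,
  c_k = sigma^2 * sum_{j=k..q} theta_j psi_{j-k}   (c_k = 0 for k > q),
using gamma(-m) = gamma(m).
Pure AR (q = 0): c_0 = sigma^2 = 1, c_k = 0 for k >= 1.
Equations for k = 0 and k = 1 (AR order 1):
  gamma(0) = phi_1 gamma(1) + c_0
  gamma(1) = phi_1 gamma(0) + c_1
Substituting the second into the first: gamma(0) (1 - phi_1^2) = c_0 + phi_1 c_1, so
  gamma(0) = c_0 / (1 - phi_1^2) = 1 / (1 - (0.213)^2) = 1 / 0.954631 = 1.047525.
  gamma(1) = phi_1 gamma(0) = (0.213)(1.047525) = 0.223123.
Therefore gamma(1) = 0.2231 (to 4 decimal places).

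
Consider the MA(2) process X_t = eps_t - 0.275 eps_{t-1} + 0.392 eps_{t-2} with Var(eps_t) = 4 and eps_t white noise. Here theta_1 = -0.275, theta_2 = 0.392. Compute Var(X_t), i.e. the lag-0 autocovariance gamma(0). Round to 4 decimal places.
\gamma(0) = 4.9172

For an MA(q) process X_t = eps_t + sum_i theta_i eps_{t-i} with
Var(eps_t) = sigma^2, the variance is
  gamma(0) = sigma^2 * (1 + sum_i theta_i^2).
  sum_i theta_i^2 = (-0.275)^2 + (0.392)^2 = 0.075625 + 0.153664 = 0.229289.
  gamma(0) = 4 * (1 + 0.229289) = 4 * 1.229289 = 4.917156, which rounds to 4.9172.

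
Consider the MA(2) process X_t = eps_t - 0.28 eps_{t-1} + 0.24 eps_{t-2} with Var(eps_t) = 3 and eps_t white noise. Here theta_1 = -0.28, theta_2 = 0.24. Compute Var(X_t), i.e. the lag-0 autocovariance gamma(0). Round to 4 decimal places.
\gamma(0) = 3.4080

For an MA(q) process X_t = eps_t + sum_i theta_i eps_{t-i} with
Var(eps_t) = sigma^2, the variance is
  gamma(0) = sigma^2 * (1 + sum_i theta_i^2).
  sum_i theta_i^2 = (-0.28)^2 + (0.24)^2 = 0.0784 + 0.0576 = 0.136.
  gamma(0) = 3 * (1 + 0.136) = 3 * 1.136 = 3.408, which rounds to 3.4080.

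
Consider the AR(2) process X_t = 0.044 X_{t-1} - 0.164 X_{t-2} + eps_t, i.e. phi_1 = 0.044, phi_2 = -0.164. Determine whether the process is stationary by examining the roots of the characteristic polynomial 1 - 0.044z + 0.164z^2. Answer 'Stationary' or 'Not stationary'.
\text{Stationary}

The AR(p) characteristic polynomial is P(z) = 1 - 0.044z + 0.164z^2.
Stationarity requires all roots to lie outside the unit circle, i.e. |z| > 1 for every root.
Set 1 + (-0.044) z + (0.164) z^2 = 0, i.e. a z^2 + b z + c = 0 with a = 0.164, b = -0.044, c = 1.
Discriminant D = b^2 - 4ac = (-0.044)^2 - 4*(0.164)*1 = 0.001936 - (0.656) = -0.654064.
D < 0, so the roots are the complex-conjugate pair z = (-b +/- i sqrt(-D)) / (2a) = 0.1341 +/- 2.4657i.
For a conjugate pair |z|^2 = z * conj(z) = (product of roots) = c/a = 1/(0.164) = 6.097561, so |z| = sqrt(6.097561) = 2.4693 for both roots.
Moduli of all roots: 2.4693, 2.4693.
All moduli strictly greater than 1? Yes.
Verdict: Stationary.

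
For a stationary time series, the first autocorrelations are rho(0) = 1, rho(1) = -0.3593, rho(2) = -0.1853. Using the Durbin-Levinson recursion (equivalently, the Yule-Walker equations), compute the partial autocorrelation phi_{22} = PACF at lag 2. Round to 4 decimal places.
\phi_{22} = -0.3610

The PACF at lag k is phi_{kk}, the last component of the solution
to the Yule-Walker system G_k phi = r_k where
  (G_k)_{ij} = rho(|i - j|), (r_k)_i = rho(i), i,j = 1..k.
Equivalently, Durbin-Levinson gives phi_{kk} iteratively:
  phi_{11} = rho(1)
  phi_{kk} = [rho(k) - sum_{j=1..k-1} phi_{k-1,j} rho(k-j)]
            / [1 - sum_{j=1..k-1} phi_{k-1,j} rho(j)],
  phi_{k,j} = phi_{k-1,j} - phi_{kk} phi_{k-1,k-j},  j = 1..k-1.
Step k = 1:
  phi_11 = rho(1) = -0.3593.
Step k = 2:
  phi_22 = [rho(2) - phi_11 rho(1)] / [1 - phi_11 rho(1)] = [-0.1853 - (-0.3593)(-0.3593)] / [1 - (-0.3593)(-0.3593)]
         = -0.31439649 / 0.87090351 = -0.361.
Therefore phi_{22} = -0.3610.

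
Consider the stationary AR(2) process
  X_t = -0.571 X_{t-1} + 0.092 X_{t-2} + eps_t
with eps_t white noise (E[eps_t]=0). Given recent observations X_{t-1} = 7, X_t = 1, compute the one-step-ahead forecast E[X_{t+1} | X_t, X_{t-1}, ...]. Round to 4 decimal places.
E[X_{t+1} \mid \mathcal F_t] = 0.0730

For an AR(p) model X_t = c + sum_i phi_i X_{t-i} + eps_t, the
one-step-ahead conditional mean is
  E[X_{t+1} | X_t, ...] = c + sum_i phi_i X_{t+1-i}.
Substitute known values:
  E[X_{t+1} | ...] = (-0.571) * (1) + (0.092) * (7)
                   = 0.0730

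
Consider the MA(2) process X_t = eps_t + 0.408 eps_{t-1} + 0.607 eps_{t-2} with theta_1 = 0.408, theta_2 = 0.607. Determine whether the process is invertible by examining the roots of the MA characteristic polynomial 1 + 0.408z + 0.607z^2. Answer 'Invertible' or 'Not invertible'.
\text{Invertible}

The MA(q) characteristic polynomial is P(z) = 1 + 0.408z + 0.607z^2.
Invertibility requires all roots to lie outside the unit circle, i.e. |z| > 1 for every root.
Set 1 + (0.408) z + (0.607) z^2 = 0, i.e. a z^2 + b z + c = 0 with a = 0.607, b = 0.408, c = 1.
Discriminant D = b^2 - 4ac = (0.408)^2 - 4*(0.607)*1 = 0.166464 - (2.428) = -2.261536.
D < 0, so the roots are the complex-conjugate pair z = (-b +/- i sqrt(-D)) / (2a) = -0.3361 +/- 1.2387i.
For a conjugate pair |z|^2 = z * conj(z) = (product of roots) = c/a = 1/(0.607) = 1.647446, so |z| = sqrt(1.647446) = 1.2835 for both roots.
Moduli of all roots: 1.2835, 1.2835.
All moduli strictly greater than 1? Yes.
Verdict: Invertible.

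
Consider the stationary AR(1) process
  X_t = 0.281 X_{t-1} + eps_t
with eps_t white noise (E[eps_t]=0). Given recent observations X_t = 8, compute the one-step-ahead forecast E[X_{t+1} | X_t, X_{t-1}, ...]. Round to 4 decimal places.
E[X_{t+1} \mid \mathcal F_t] = 2.2480

For an AR(p) model X_t = c + sum_i phi_i X_{t-i} + eps_t, the
one-step-ahead conditional mean is
  E[X_{t+1} | X_t, ...] = c + sum_i phi_i X_{t+1-i}.
Substitute known values:
  E[X_{t+1} | ...] = (0.281) * (8)
                   = 2.2480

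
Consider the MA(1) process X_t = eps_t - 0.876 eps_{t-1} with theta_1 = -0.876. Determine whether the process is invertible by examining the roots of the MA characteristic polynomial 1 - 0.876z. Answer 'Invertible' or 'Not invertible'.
\text{Invertible}

The MA(q) characteristic polynomial is P(z) = 1 - 0.876z.
Invertibility requires all roots to lie outside the unit circle, i.e. |z| > 1 for every root.
This is linear in z: 1 + (-0.876) z = 0  =>  z = -1/(-0.876) = 1.141553,  |z| = 1.141553.
Moduli of all roots: 1.1416.
All moduli strictly greater than 1? Yes.
Verdict: Invertible.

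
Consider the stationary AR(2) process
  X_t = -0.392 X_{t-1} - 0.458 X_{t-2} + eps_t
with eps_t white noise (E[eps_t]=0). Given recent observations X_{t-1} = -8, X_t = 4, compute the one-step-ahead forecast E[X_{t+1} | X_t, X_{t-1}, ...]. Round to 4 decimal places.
E[X_{t+1} \mid \mathcal F_t] = 2.0960

For an AR(p) model X_t = c + sum_i phi_i X_{t-i} + eps_t, the
one-step-ahead conditional mean is
  E[X_{t+1} | X_t, ...] = c + sum_i phi_i X_{t+1-i}.
Substitute known values:
  E[X_{t+1} | ...] = (-0.392) * (4) + (-0.458) * (-8)
                   = 2.0960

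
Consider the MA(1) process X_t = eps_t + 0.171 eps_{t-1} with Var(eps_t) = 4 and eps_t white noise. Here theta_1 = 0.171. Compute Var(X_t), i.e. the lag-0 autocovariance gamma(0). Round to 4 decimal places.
\gamma(0) = 4.1170

For an MA(q) process X_t = eps_t + sum_i theta_i eps_{t-i} with
Var(eps_t) = sigma^2, the variance is
  gamma(0) = sigma^2 * (1 + sum_i theta_i^2).
  sum_i theta_i^2 = (0.171)^2 = 0.029241.
  gamma(0) = 4 * (1 + 0.029241) = 4 * 1.029241 = 4.116964, which rounds to 4.1170.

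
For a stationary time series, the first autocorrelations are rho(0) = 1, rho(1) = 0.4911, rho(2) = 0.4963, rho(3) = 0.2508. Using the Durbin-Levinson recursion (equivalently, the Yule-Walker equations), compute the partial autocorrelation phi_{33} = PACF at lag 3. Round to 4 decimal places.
\phi_{33} = -0.1131

The PACF at lag k is phi_{kk}, the last component of the solution
to the Yule-Walker system G_k phi = r_k where
  (G_k)_{ij} = rho(|i - j|), (r_k)_i = rho(i), i,j = 1..k.
Equivalently, Durbin-Levinson gives phi_{kk} iteratively:
  phi_{11} = rho(1)
  phi_{kk} = [rho(k) - sum_{j=1..k-1} phi_{k-1,j} rho(k-j)]
            / [1 - sum_{j=1..k-1} phi_{k-1,j} rho(j)],
  phi_{k,j} = phi_{k-1,j} - phi_{kk} phi_{k-1,k-j},  j = 1..k-1.
Step k = 1:
  phi_11 = rho(1) = 0.4911.
Step k = 2:
  phi_22 = [rho(2) - phi_11 rho(1)] / [1 - phi_11 rho(1)] = [0.4963 - (0.4911)(0.4911)] / [1 - (0.4911)(0.4911)]
         = 0.25512079 / 0.75882079 = 0.336207.
  Update: phi_21 = phi_11 - phi_22 phi_11 = 0.4911 - (0.336207)(0.4911) = 0.325989.
Step k = 3:
  phi_33 = [rho(3) - phi_21 rho(2) - phi_22 rho(1)] / [1 - phi_21 rho(1) - phi_22 rho(2)]
    numerator   = 0.2508 - (0.325989)(0.4963) - (0.336207)(0.4911) = -0.07609945
    denominator = 1 - (0.325989)(0.4911) - (0.336207)(0.4963) = 0.67304742
  phi_33 = -0.07609945 / 0.67304742 = -0.1131.
Therefore phi_{33} = -0.1131.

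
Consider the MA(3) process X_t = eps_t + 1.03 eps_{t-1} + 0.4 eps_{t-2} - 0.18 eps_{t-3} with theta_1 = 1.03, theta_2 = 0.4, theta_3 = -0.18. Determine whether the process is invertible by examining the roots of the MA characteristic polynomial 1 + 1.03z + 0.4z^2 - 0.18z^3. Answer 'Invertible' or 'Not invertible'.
\text{Invertible}

The MA(q) characteristic polynomial is P(z) = 1 + 1.03z + 0.4z^2 - 0.18z^3.
Invertibility requires all roots to lie outside the unit circle, i.e. |z| > 1 for every root.
Degree 3: look for a simple real root z0 first, then factor out (1 - z/z0) and solve the remaining quadratic.
Testing z0 = 4: P(4) = 1 + (1.03)(4) + (0.4)(4)^2 + (-0.18)(4)^3
  = 1 + (4.12) + (6.4) + (-11.52) = 0.  So z_0 = 4 is a root, |z_0| = 4.
Divide out the factor (1 - 0.25 z) = (1 - z/z0) (since 1/z0 = 0.25):
  P(z) = (1 - 0.25 z)(1 + (1.28) z + (0.72) z^2)
  [check: z-coef 1.28 - (0.25) = 1.03; z^2-coef 0.72 - (0.25)(1.28) = 0.4; z^3-coef -(0.25)(0.72) = -0.18.]
Remaining roots from the quadratic factor 1 + (1.28) z + (0.72) z^2:
  Set 1 + (1.28) z + (0.72) z^2 = 0, i.e. a z^2 + b z + c = 0 with a = 0.72, b = 1.28, c = 1.
  Discriminant D = b^2 - 4ac = (1.28)^2 - 4*(0.72)*1 = 1.6384 - (2.88) = -1.2416.
  D < 0, so the roots are the complex-conjugate pair z = (-b +/- i sqrt(-D)) / (2a) = -0.8889 +/- 0.7738i.
  For a conjugate pair |z|^2 = z * conj(z) = (product of roots) = c/a = 1/(0.72) = 1.388889, so |z| = sqrt(1.388889) = 1.1785 for both roots.
Moduli of all roots: 4.0000, 1.1785, 1.1785.
All moduli strictly greater than 1? Yes.
Verdict: Invertible.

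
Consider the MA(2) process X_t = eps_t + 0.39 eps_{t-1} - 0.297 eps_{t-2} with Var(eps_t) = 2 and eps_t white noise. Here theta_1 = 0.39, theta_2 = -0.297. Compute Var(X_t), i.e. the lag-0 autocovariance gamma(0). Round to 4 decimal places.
\gamma(0) = 2.4806

For an MA(q) process X_t = eps_t + sum_i theta_i eps_{t-i} with
Var(eps_t) = sigma^2, the variance is
  gamma(0) = sigma^2 * (1 + sum_i theta_i^2).
  sum_i theta_i^2 = (0.39)^2 + (-0.297)^2 = 0.1521 + 0.088209 = 0.240309.
  gamma(0) = 2 * (1 + 0.240309) = 2 * 1.240309 = 2.480618, which rounds to 2.4806.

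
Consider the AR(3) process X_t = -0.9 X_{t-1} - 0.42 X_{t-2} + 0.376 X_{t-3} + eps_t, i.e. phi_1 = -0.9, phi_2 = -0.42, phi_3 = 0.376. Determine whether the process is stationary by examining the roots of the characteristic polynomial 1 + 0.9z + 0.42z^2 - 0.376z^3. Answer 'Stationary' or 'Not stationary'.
\text{Stationary}

The AR(p) characteristic polynomial is P(z) = 1 + 0.9z + 0.42z^2 - 0.376z^3.
Stationarity requires all roots to lie outside the unit circle, i.e. |z| > 1 for every root.
Degree 3: look for a simple real root z0 first, then factor out (1 - z/z0) and solve the remaining quadratic.
Testing z0 = 2.5: P(2.5) = 1 + (0.9)(2.5) + (0.42)(2.5)^2 + (-0.376)(2.5)^3
  = 1 + (2.25) + (2.625) + (-5.875) = 0.  So z_0 = 2.5 is a root, |z_0| = 2.5.
Divide out the factor (1 - 0.4 z) = (1 - z/z0) (since 1/z0 = 0.4):
  P(z) = (1 - 0.4 z)(1 + (1.3) z + (0.94) z^2)
  [check: z-coef 1.3 - (0.4) = 0.9; z^2-coef 0.94 - (0.4)(1.3) = 0.42; z^3-coef -(0.4)(0.94) = -0.376.]
Remaining roots from the quadratic factor 1 + (1.3) z + (0.94) z^2:
  Set 1 + (1.3) z + (0.94) z^2 = 0, i.e. a z^2 + b z + c = 0 with a = 0.94, b = 1.3, c = 1.
  Discriminant D = b^2 - 4ac = (1.3)^2 - 4*(0.94)*1 = 1.69 - (3.76) = -2.07.
  D < 0, so the roots are the complex-conjugate pair z = (-b +/- i sqrt(-D)) / (2a) = -0.6915 +/- 0.7653i.
  For a conjugate pair |z|^2 = z * conj(z) = (product of roots) = c/a = 1/(0.94) = 1.06383, so |z| = sqrt(1.06383) = 1.0314 for both roots.
Moduli of all roots: 2.5000, 1.0314, 1.0314.
All moduli strictly greater than 1? Yes.
Verdict: Stationary.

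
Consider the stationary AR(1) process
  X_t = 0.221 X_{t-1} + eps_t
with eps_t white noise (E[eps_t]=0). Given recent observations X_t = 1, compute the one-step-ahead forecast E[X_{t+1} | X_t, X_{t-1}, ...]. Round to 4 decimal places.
E[X_{t+1} \mid \mathcal F_t] = 0.2210

For an AR(p) model X_t = c + sum_i phi_i X_{t-i} + eps_t, the
one-step-ahead conditional mean is
  E[X_{t+1} | X_t, ...] = c + sum_i phi_i X_{t+1-i}.
Substitute known values:
  E[X_{t+1} | ...] = (0.221) * (1)
                   = 0.2210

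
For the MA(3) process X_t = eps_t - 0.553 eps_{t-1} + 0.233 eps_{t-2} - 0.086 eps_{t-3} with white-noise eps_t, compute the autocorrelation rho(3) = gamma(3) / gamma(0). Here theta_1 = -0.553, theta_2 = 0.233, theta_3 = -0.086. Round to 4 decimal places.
\rho(3) = -0.0629

For an MA(q) process with theta_0 = 1, the autocovariance is
  gamma(k) = sigma^2 * sum_{i=0..q-k} theta_i * theta_{i+k},
and rho(k) = gamma(k) / gamma(0). Sigma^2 cancels.
  numerator   = (1)*(-0.086) = -0.086.
  denominator = (1)^2 + (-0.553)^2 + (0.233)^2 + (-0.086)^2 = 1.367494.
  rho(3) = -0.086 / 1.367494 = -0.0629.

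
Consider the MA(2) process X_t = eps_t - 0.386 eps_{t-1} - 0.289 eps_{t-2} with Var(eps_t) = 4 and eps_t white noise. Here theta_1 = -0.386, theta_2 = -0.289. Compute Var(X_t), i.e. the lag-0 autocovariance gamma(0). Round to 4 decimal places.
\gamma(0) = 4.9301

For an MA(q) process X_t = eps_t + sum_i theta_i eps_{t-i} with
Var(eps_t) = sigma^2, the variance is
  gamma(0) = sigma^2 * (1 + sum_i theta_i^2).
  sum_i theta_i^2 = (-0.386)^2 + (-0.289)^2 = 0.148996 + 0.083521 = 0.232517.
  gamma(0) = 4 * (1 + 0.232517) = 4 * 1.232517 = 4.930068, which rounds to 4.9301.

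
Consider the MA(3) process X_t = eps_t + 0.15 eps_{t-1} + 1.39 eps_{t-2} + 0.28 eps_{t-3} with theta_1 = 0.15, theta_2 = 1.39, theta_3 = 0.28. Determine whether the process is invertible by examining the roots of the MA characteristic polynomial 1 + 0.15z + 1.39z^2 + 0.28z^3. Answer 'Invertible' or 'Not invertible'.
\text{Not invertible}

The MA(q) characteristic polynomial is P(z) = 1 + 0.15z + 1.39z^2 + 0.28z^3.
Invertibility requires all roots to lie outside the unit circle, i.e. |z| > 1 for every root.
Degree 3: look for a simple real root z0 first, then factor out (1 - z/z0) and solve the remaining quadratic.
Testing z0 = -5: P(-5) = 1 + (0.15)(-5) + (1.39)(-5)^2 + (0.28)(-5)^3
  = 1 + (-0.75) + (34.75) + (-35) = 0.  So z_0 = -5 is a root, |z_0| = 5.
Divide out the factor (1 + 0.2 z) = (1 - z/z0) (since 1/z0 = -0.2):
  P(z) = (1 + 0.2 z)(1 + (-0.05) z + (1.4) z^2)
  [check: z-coef -0.05 - (-0.2) = 0.15; z^2-coef 1.4 - (-0.2)(-0.05) = 1.39; z^3-coef -(-0.2)(1.4) = 0.28.]
Remaining roots from the quadratic factor 1 + (-0.05) z + (1.4) z^2:
  Set 1 + (-0.05) z + (1.4) z^2 = 0, i.e. a z^2 + b z + c = 0 with a = 1.4, b = -0.05, c = 1.
  Discriminant D = b^2 - 4ac = (-0.05)^2 - 4*(1.4)*1 = 0.0025 - (5.6) = -5.5975.
  D < 0, so the roots are the complex-conjugate pair z = (-b +/- i sqrt(-D)) / (2a) = 0.0179 +/- 0.845i.
  For a conjugate pair |z|^2 = z * conj(z) = (product of roots) = c/a = 1/(1.4) = 0.714286, so |z| = sqrt(0.714286) = 0.8452 for both roots.
Moduli of all roots: 5.0000, 0.8452, 0.8452.
All moduli strictly greater than 1? No.
Verdict: Not invertible.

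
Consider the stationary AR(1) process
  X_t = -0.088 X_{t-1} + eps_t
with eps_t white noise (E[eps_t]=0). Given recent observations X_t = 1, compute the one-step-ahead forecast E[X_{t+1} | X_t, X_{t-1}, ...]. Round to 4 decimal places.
E[X_{t+1} \mid \mathcal F_t] = -0.0880

For an AR(p) model X_t = c + sum_i phi_i X_{t-i} + eps_t, the
one-step-ahead conditional mean is
  E[X_{t+1} | X_t, ...] = c + sum_i phi_i X_{t+1-i}.
Substitute known values:
  E[X_{t+1} | ...] = (-0.088) * (1)
                   = -0.0880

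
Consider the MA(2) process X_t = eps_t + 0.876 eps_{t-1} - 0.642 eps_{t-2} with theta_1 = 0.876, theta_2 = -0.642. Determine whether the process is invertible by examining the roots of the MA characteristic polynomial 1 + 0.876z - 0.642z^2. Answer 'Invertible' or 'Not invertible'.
\text{Not invertible}

The MA(q) characteristic polynomial is P(z) = 1 + 0.876z - 0.642z^2.
Invertibility requires all roots to lie outside the unit circle, i.e. |z| > 1 for every root.
Set 1 + (0.876) z + (-0.642) z^2 = 0, i.e. a z^2 + b z + c = 0 with a = -0.642, b = 0.876, c = 1.
Discriminant D = b^2 - 4ac = (0.876)^2 - 4*(-0.642)*1 = 0.767376 - (-2.568) = 3.335376.
D >= 0, so the roots are real: z = (-b +/- sqrt(D)) / (2a) = (-0.876 +/- 1.826301) / (-1.284).
  z_1 = (-0.876 + 1.826301) / (-1.284) = -0.7401,   |z_1| = 0.7401.
  z_2 = (-0.876 - 1.826301) / (-1.284) = 2.1046,   |z_2| = 2.1046.
Moduli of all roots: 0.7401, 2.1046.
All moduli strictly greater than 1? No.
Verdict: Not invertible.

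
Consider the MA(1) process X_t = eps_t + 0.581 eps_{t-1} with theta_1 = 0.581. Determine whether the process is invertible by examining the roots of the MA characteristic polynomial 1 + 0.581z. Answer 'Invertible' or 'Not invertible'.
\text{Invertible}

The MA(q) characteristic polynomial is P(z) = 1 + 0.581z.
Invertibility requires all roots to lie outside the unit circle, i.e. |z| > 1 for every root.
This is linear in z: 1 + (0.581) z = 0  =>  z = -1/(0.581) = -1.72117,  |z| = 1.72117.
Moduli of all roots: 1.7212.
All moduli strictly greater than 1? Yes.
Verdict: Invertible.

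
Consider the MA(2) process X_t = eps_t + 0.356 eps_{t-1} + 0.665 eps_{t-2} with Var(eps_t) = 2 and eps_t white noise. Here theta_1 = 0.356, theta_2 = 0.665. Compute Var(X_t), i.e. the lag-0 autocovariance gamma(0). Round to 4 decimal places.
\gamma(0) = 3.1379

For an MA(q) process X_t = eps_t + sum_i theta_i eps_{t-i} with
Var(eps_t) = sigma^2, the variance is
  gamma(0) = sigma^2 * (1 + sum_i theta_i^2).
  sum_i theta_i^2 = (0.356)^2 + (0.665)^2 = 0.126736 + 0.442225 = 0.568961.
  gamma(0) = 2 * (1 + 0.568961) = 2 * 1.568961 = 3.137922, which rounds to 3.1379.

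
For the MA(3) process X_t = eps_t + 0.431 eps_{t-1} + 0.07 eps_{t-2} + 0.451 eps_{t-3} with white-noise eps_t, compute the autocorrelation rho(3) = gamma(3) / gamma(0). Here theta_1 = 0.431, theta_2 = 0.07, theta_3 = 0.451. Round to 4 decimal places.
\rho(3) = 0.3235

For an MA(q) process with theta_0 = 1, the autocovariance is
  gamma(k) = sigma^2 * sum_{i=0..q-k} theta_i * theta_{i+k},
and rho(k) = gamma(k) / gamma(0). Sigma^2 cancels.
  numerator   = (1)*(0.451) = 0.451.
  denominator = (1)^2 + (0.431)^2 + (0.07)^2 + (0.451)^2 = 1.394062.
  rho(3) = 0.451 / 1.394062 = 0.3235.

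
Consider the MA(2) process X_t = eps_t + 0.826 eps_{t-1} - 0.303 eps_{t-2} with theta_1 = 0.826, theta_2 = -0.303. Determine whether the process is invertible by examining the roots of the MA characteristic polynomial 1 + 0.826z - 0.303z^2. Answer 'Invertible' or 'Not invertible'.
\text{Not invertible}

The MA(q) characteristic polynomial is P(z) = 1 + 0.826z - 0.303z^2.
Invertibility requires all roots to lie outside the unit circle, i.e. |z| > 1 for every root.
Set 1 + (0.826) z + (-0.303) z^2 = 0, i.e. a z^2 + b z + c = 0 with a = -0.303, b = 0.826, c = 1.
Discriminant D = b^2 - 4ac = (0.826)^2 - 4*(-0.303)*1 = 0.682276 - (-1.212) = 1.894276.
D >= 0, so the roots are real: z = (-b +/- sqrt(D)) / (2a) = (-0.826 +/- 1.376327) / (-0.606).
  z_1 = (-0.826 + 1.376327) / (-0.606) = -0.9081,   |z_1| = 0.9081.
  z_2 = (-0.826 - 1.376327) / (-0.606) = 3.6342,   |z_2| = 3.6342.
Moduli of all roots: 0.9081, 3.6342.
All moduli strictly greater than 1? No.
Verdict: Not invertible.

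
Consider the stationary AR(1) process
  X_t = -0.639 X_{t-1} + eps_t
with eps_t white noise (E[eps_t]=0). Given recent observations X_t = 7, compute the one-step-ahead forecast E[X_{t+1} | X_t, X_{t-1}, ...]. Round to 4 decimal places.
E[X_{t+1} \mid \mathcal F_t] = -4.4730

For an AR(p) model X_t = c + sum_i phi_i X_{t-i} + eps_t, the
one-step-ahead conditional mean is
  E[X_{t+1} | X_t, ...] = c + sum_i phi_i X_{t+1-i}.
Substitute known values:
  E[X_{t+1} | ...] = (-0.639) * (7)
                   = -4.4730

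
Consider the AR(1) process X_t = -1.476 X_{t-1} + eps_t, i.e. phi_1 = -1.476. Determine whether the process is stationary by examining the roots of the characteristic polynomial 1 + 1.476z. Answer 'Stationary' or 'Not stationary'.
\text{Not stationary}

The AR(p) characteristic polynomial is P(z) = 1 + 1.476z.
Stationarity requires all roots to lie outside the unit circle, i.e. |z| > 1 for every root.
This is linear in z: 1 + (1.476) z = 0  =>  z = -1/(1.476) = -0.677507,  |z| = 0.677507.
Moduli of all roots: 0.6775.
All moduli strictly greater than 1? No.
Verdict: Not stationary.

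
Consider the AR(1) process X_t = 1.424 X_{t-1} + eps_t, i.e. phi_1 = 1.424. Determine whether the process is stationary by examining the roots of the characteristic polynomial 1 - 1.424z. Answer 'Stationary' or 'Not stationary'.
\text{Not stationary}

The AR(p) characteristic polynomial is P(z) = 1 - 1.424z.
Stationarity requires all roots to lie outside the unit circle, i.e. |z| > 1 for every root.
This is linear in z: 1 + (-1.424) z = 0  =>  z = -1/(-1.424) = 0.702247,  |z| = 0.702247.
Moduli of all roots: 0.7022.
All moduli strictly greater than 1? No.
Verdict: Not stationary.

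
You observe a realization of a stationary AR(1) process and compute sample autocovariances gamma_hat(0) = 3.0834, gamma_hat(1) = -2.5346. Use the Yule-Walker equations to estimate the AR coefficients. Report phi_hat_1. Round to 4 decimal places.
\hat\phi_{1} = -0.8220

The Yule-Walker equations for an AR(p) process read, in matrix form,
  Gamma_p phi = r_p,   with   (Gamma_p)_{ij} = gamma(|i - j|),
                       (r_p)_i = gamma(i),   i,j = 1..p.
Substitute the sample gammas (Toeplitz matrix and right-hand side of size 1):
  Gamma_p = [[3.0834]]
  r_p     = [-2.5346]
With p = 1 this is the single equation gamma(0) phi_1 = gamma(1):
  phi_hat_1 = gamma(1) / gamma(0) = -2.5346 / 3.0834 = -0.8220.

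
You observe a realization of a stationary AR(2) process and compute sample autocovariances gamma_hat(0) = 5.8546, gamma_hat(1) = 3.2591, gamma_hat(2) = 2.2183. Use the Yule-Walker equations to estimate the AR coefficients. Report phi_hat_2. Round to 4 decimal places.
\hat\phi_{2} = 0.1000

The Yule-Walker equations for an AR(p) process read, in matrix form,
  Gamma_p phi = r_p,   with   (Gamma_p)_{ij} = gamma(|i - j|),
                       (r_p)_i = gamma(i),   i,j = 1..p.
Substitute the sample gammas (Toeplitz matrix and right-hand side of size 2):
  Gamma_p = [[5.8546, 3.2591], [3.2591, 5.8546]]
  r_p     = [3.2591, 2.2183]
Written out:
  5.8546 phi_1 + 3.2591 phi_2 = 3.2591
  3.2591 phi_1 + 5.8546 phi_2 = 2.2183
Solve by Cramer's rule:
  det = gamma(0)^2 - gamma(1)^2 = (5.8546)^2 - (3.2591)^2 = 34.27634116 - 10.62173281 = 23.65460835
  phi_hat_1 = [gamma(1) gamma(0) - gamma(1) gamma(2)] / det = [(3.2591)(5.8546) - (3.2591)(2.2183)] / 23.65460835 = 11.85106533 / 23.65460835 = 0.501
  phi_hat_2 = [gamma(0) gamma(2) - gamma(1)^2] / det = [(5.8546)(2.2183) - (3.2591)^2] / 23.65460835 = 2.36552637 / 23.65460835 = 0.1
So phi_hat = [0.5010, 0.1000].
Therefore phi_hat_2 = 0.1000.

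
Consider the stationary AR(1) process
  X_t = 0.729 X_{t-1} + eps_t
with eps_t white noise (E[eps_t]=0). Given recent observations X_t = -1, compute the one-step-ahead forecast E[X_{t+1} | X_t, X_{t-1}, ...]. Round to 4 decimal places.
E[X_{t+1} \mid \mathcal F_t] = -0.7290

For an AR(p) model X_t = c + sum_i phi_i X_{t-i} + eps_t, the
one-step-ahead conditional mean is
  E[X_{t+1} | X_t, ...] = c + sum_i phi_i X_{t+1-i}.
Substitute known values:
  E[X_{t+1} | ...] = (0.729) * (-1)
                   = -0.7290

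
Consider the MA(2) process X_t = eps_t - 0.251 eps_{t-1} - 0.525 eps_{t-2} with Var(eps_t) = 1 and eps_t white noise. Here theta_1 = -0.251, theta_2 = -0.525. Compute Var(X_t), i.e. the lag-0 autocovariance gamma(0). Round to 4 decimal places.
\gamma(0) = 1.3386

For an MA(q) process X_t = eps_t + sum_i theta_i eps_{t-i} with
Var(eps_t) = sigma^2, the variance is
  gamma(0) = sigma^2 * (1 + sum_i theta_i^2).
  sum_i theta_i^2 = (-0.251)^2 + (-0.525)^2 = 0.063001 + 0.275625 = 0.338626.
  gamma(0) = 1 * (1 + 0.338626) = 1 * 1.338626 = 1.338626, which rounds to 1.3386.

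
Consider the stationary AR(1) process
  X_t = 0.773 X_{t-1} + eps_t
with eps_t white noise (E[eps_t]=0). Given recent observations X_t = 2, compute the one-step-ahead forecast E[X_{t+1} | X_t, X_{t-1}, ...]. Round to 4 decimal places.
E[X_{t+1} \mid \mathcal F_t] = 1.5460

For an AR(p) model X_t = c + sum_i phi_i X_{t-i} + eps_t, the
one-step-ahead conditional mean is
  E[X_{t+1} | X_t, ...] = c + sum_i phi_i X_{t+1-i}.
Substitute known values:
  E[X_{t+1} | ...] = (0.773) * (2)
                   = 1.5460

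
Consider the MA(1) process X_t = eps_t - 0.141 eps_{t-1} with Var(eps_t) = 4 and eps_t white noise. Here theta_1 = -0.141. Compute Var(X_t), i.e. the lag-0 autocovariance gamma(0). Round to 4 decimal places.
\gamma(0) = 4.0795

For an MA(q) process X_t = eps_t + sum_i theta_i eps_{t-i} with
Var(eps_t) = sigma^2, the variance is
  gamma(0) = sigma^2 * (1 + sum_i theta_i^2).
  sum_i theta_i^2 = (-0.141)^2 = 0.019881.
  gamma(0) = 4 * (1 + 0.019881) = 4 * 1.019881 = 4.079524, which rounds to 4.0795.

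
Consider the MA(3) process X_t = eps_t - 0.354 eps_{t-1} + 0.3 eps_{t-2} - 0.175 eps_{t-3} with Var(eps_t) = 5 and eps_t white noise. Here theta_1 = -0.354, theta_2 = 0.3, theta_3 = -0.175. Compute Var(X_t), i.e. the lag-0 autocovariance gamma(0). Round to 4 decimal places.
\gamma(0) = 6.2297

For an MA(q) process X_t = eps_t + sum_i theta_i eps_{t-i} with
Var(eps_t) = sigma^2, the variance is
  gamma(0) = sigma^2 * (1 + sum_i theta_i^2).
  sum_i theta_i^2 = (-0.354)^2 + (0.3)^2 + (-0.175)^2 = 0.125316 + 0.09 + 0.030625 = 0.245941.
  gamma(0) = 5 * (1 + 0.245941) = 5 * 1.245941 = 6.229705, which rounds to 6.2297.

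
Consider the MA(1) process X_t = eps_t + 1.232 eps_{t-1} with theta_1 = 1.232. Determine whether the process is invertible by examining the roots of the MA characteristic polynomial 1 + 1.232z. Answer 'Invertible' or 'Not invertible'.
\text{Not invertible}

The MA(q) characteristic polynomial is P(z) = 1 + 1.232z.
Invertibility requires all roots to lie outside the unit circle, i.e. |z| > 1 for every root.
This is linear in z: 1 + (1.232) z = 0  =>  z = -1/(1.232) = -0.811688,  |z| = 0.811688.
Moduli of all roots: 0.8117.
All moduli strictly greater than 1? No.
Verdict: Not invertible.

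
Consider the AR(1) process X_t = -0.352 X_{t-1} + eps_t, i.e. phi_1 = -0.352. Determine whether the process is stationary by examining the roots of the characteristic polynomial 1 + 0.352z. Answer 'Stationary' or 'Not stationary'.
\text{Stationary}

The AR(p) characteristic polynomial is P(z) = 1 + 0.352z.
Stationarity requires all roots to lie outside the unit circle, i.e. |z| > 1 for every root.
This is linear in z: 1 + (0.352) z = 0  =>  z = -1/(0.352) = -2.840909,  |z| = 2.840909.
Moduli of all roots: 2.8409.
All moduli strictly greater than 1? Yes.
Verdict: Stationary.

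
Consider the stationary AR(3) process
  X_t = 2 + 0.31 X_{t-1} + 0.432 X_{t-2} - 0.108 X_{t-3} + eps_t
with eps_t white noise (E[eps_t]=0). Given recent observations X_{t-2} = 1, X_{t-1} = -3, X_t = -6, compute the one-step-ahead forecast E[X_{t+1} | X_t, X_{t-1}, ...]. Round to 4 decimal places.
E[X_{t+1} \mid \mathcal F_t] = -1.2640

For an AR(p) model X_t = c + sum_i phi_i X_{t-i} + eps_t, the
one-step-ahead conditional mean is
  E[X_{t+1} | X_t, ...] = c + sum_i phi_i X_{t+1-i}.
Substitute known values:
  E[X_{t+1} | ...] = 2 + (0.31) * (-6) + (0.432) * (-3) + (-0.108) * (1)
                   = -1.2640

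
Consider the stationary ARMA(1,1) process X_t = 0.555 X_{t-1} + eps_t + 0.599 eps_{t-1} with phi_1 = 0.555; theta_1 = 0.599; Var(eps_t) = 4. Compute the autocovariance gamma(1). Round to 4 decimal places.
\gamma(1) = 8.8884

Multiply the model equation by X_{t-k} and take expectations. With theta_0 = psi_0 = 1 and psi_j the MA(infinity) weights, this gives
  gamma(k) - sum_i phi_i gamma(k-i) = c_k,
  c_k = sigma^2 * sum_{j=k..q} theta_j psi_{j-k}   (c_k = 0 for k > q),
using gamma(-m) = gamma(m).
psi-weights needed (psi_j = theta_j + sum_i phi_i psi_{j-i}):
  psi_1 = theta_1 + phi_1 = 0.599 + (0.555) = 1.154
Right-hand sides:
  c_0 = sigma^2 (1 + theta_1 psi_1) = 4 * (1 + (0.599)(1.154)) = 4 * 1.691246 = 6.764984
  c_1 = sigma^2 theta_1 = 4 * (0.599) = 2.396
  c_2 = 0
Equations for k = 0 and k = 1 (AR order 1):
  gamma(0) = phi_1 gamma(1) + c_0
  gamma(1) = phi_1 gamma(0) + c_1
Substituting the second into the first: gamma(0) (1 - phi_1^2) = c_0 + phi_1 c_1, so
  gamma(0) = (c_0 + phi_1 c_1) / (1 - phi_1^2) = (6.764984 + (0.555)(2.396)) / (1 - (0.555)^2) = 8.094764 / 0.691975 = 11.698058.
  gamma(1) = phi_1 gamma(0) + c_1 = (0.555)(11.698058) + (2.396) = 8.888422.
Therefore gamma(1) = 8.8884 (to 4 decimal places).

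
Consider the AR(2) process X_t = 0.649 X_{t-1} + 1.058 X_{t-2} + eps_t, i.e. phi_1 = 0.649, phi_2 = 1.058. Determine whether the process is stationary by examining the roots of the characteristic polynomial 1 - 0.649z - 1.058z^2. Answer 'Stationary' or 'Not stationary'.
\text{Not stationary}

The AR(p) characteristic polynomial is P(z) = 1 - 0.649z - 1.058z^2.
Stationarity requires all roots to lie outside the unit circle, i.e. |z| > 1 for every root.
Set 1 + (-0.649) z + (-1.058) z^2 = 0, i.e. a z^2 + b z + c = 0 with a = -1.058, b = -0.649, c = 1.
Discriminant D = b^2 - 4ac = (-0.649)^2 - 4*(-1.058)*1 = 0.421201 - (-4.232) = 4.653201.
D >= 0, so the roots are real: z = (-b +/- sqrt(D)) / (2a) = (0.649 +/- 2.157128) / (-2.116).
  z_1 = (0.649 + 2.157128) / (-2.116) = -1.3261,   |z_1| = 1.3261.
  z_2 = (0.649 - 2.157128) / (-2.116) = 0.7127,   |z_2| = 0.7127.
Moduli of all roots: 1.3261, 0.7127.
All moduli strictly greater than 1? No.
Verdict: Not stationary.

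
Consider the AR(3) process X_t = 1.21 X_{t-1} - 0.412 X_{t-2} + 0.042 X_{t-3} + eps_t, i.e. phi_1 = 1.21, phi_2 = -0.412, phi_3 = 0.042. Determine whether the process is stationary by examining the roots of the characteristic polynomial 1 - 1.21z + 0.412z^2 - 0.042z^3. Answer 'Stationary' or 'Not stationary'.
\text{Stationary}

The AR(p) characteristic polynomial is P(z) = 1 - 1.21z + 0.412z^2 - 0.042z^3.
Stationarity requires all roots to lie outside the unit circle, i.e. |z| > 1 for every root.
Degree 3: look for a simple real root z0 first, then factor out (1 - z/z0) and solve the remaining quadratic.
Testing z0 = 5: P(5) = 1 + (-1.21)(5) + (0.412)(5)^2 + (-0.042)(5)^3
  = 1 + (-6.05) + (10.3) + (-5.25) = 0.  So z_0 = 5 is a root, |z_0| = 5.
Divide out the factor (1 - 0.2 z) = (1 - z/z0) (since 1/z0 = 0.2):
  P(z) = (1 - 0.2 z)(1 + (-1.01) z + (0.21) z^2)
  [check: z-coef -1.01 - (0.2) = -1.21; z^2-coef 0.21 - (0.2)(-1.01) = 0.412; z^3-coef -(0.2)(0.21) = -0.042.]
Remaining roots from the quadratic factor 1 + (-1.01) z + (0.21) z^2:
  Set 1 + (-1.01) z + (0.21) z^2 = 0, i.e. a z^2 + b z + c = 0 with a = 0.21, b = -1.01, c = 1.
  Discriminant D = b^2 - 4ac = (-1.01)^2 - 4*(0.21)*1 = 1.0201 - (0.84) = 0.1801.
  D >= 0, so the roots are real: z = (-b +/- sqrt(D)) / (2a) = (1.01 +/- 0.424382) / (0.42).
    z_1 = (1.01 + 0.424382) / (0.42) = 3.4152,   |z_1| = 3.4152.
    z_2 = (1.01 - 0.424382) / (0.42) = 1.3943,   |z_2| = 1.3943.
Moduli of all roots: 5.0000, 3.4152, 1.3943.
All moduli strictly greater than 1? Yes.
Verdict: Stationary.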